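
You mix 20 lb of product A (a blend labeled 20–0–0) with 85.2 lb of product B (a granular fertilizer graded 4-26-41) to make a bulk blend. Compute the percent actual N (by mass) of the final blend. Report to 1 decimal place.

7.0% N

Total mass = 20 + 85.2 = 105.2 lb.
N mass = 20%×20 + 4%×85.2 = 7.408 lb.
% N = 7.408 / 105.2 = 7.04183%.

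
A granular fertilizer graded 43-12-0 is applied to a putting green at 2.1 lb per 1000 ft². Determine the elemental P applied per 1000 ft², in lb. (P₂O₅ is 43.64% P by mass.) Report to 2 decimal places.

0.11 lb P per thousand sq ft

P₂O₅ per 1000 ft² = 2.1 × 12% = 0.252 lb.
Elemental P = 0.252 × 0.4364 = 0.109973 lb per 1000 ft².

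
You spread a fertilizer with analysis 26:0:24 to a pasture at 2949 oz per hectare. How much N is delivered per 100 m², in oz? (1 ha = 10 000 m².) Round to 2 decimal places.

7.67 oz N per hundred sq m

nitrogen per hectare = 2949 × 26% = 766.74 oz.
Convert to per 100 m²: 766.74 × 0.01 = 7.6674 oz.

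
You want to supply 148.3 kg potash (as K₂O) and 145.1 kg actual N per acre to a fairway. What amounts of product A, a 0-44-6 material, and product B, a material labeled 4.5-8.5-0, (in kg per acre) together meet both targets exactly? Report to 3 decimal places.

2471.667 kg product A, 3224.444 kg product B

With a, b = kg per acre of product A and product B:
K₂O: 0.06·a + 0·b = 148.3
N: 0·a + 0.045·b = 145.1
Solving simultaneously: a = 2471.6667, b = 3224.4444.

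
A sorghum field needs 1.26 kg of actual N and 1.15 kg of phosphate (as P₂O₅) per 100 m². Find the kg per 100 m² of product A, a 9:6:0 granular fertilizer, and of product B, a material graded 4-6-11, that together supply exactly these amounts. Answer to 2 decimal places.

Per-100 m² balance (a = product A, b = product B):
N: 0.09·a + 0.04·b = 1.26
P₂O₅: 0.06·a + 0.06·b = 1.15
Solving simultaneously: a = 9.86667, b = 9.3.

9.87 kg product A, 9.30 kg product B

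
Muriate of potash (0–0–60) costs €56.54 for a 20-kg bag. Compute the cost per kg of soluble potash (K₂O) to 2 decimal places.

K₂O in bag = 20 × 60% = 12 kg.
Cost per kg K₂O = €56.54 / 12 = €4.7117.

€4.71 per kg K₂O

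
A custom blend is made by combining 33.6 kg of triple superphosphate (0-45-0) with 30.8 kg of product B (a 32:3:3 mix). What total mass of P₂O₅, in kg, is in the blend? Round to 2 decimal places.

16.04 kg P₂O₅

P₂O₅ mass = 45%×33.6 + 3%×30.8 = 16.044 kg.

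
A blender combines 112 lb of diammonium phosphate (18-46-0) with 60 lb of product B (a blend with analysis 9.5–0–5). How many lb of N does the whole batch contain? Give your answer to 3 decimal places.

25.860 lb N

N mass = 18%×112 + 9.5%×60 = 25.86 lb.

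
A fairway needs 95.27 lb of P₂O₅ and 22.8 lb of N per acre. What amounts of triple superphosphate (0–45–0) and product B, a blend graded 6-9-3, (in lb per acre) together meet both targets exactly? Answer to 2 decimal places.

135.71 lb triple superphosphate, 380.00 lb product B

Let a = lb of triple superphosphate, b = lb of product B (per acre).
P₂O₅: 0.45·a + 0.09·b = 95.27
N: 0·a + 0.06·b = 22.8
Solving simultaneously: a = 135.711, b = 380.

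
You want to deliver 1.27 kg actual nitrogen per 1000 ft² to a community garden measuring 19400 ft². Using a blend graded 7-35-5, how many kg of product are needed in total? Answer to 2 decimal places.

Product per 1000 ft² = 1.27 / 7% = 18.1429 kg.
Total product = 18.1429 × 19400 / 1000 = 351.971 kg.

351.97 kg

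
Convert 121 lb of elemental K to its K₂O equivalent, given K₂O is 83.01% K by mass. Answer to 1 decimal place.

145.8 lb K₂O

K₂O = 121 / 0.8301 = 145.766 lb.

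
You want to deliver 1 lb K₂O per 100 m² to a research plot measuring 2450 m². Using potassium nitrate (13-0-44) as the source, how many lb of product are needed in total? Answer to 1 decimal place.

55.7 lb

Product per 100 m² = 1 / 44% = 2.27273 lb.
Total product = 2.27273 × 2450 / 100 = 55.6818 lb.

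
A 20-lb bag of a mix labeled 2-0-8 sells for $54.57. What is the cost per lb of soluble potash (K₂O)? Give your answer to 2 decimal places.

$34.11 per lb K₂O

K₂O in bag = 20 × 8% = 1.6 lb.
Cost per lb K₂O = $54.57 / 1.6 = $34.1062.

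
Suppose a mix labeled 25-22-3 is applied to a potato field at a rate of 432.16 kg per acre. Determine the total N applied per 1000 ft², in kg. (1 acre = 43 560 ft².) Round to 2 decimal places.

nitrogen per acre = 432.16 × 25% = 108.04 kg.
Convert to per 1000 ft²: 108.04 × 0.0229568 = 2.48026 kg.

2.48 kg N per thousand sq ft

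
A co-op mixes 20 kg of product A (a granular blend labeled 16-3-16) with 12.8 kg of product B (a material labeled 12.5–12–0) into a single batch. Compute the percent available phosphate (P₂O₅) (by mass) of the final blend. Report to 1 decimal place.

6.5% P₂O₅

Total mass = 20 + 12.8 = 32.8 kg.
P₂O₅ mass = 3%×20 + 12%×12.8 = 2.136 kg.
% P₂O₅ = 2.136 / 32.8 = 6.5122%.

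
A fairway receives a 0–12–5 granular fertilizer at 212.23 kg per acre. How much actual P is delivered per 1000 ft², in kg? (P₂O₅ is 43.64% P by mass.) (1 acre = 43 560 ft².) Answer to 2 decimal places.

0.26 kg P per thousand sq ft

P₂O₅ per acre = 212.23 × 12% = 25.4676 kg.
Elemental P = 25.4676 × 0.4364 = 11.1141 kg per acre.
Convert to per 1000 ft²: 11.1141 × 0.0229568 = 0.255144 kg.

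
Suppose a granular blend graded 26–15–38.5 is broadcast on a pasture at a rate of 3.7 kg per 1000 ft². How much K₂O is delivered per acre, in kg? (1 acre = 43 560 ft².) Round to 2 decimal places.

62.05 kg K₂O per acre

K₂O per 1000 ft² = 3.7 × 38.5% = 1.4245 kg.
Convert to per acre: 1.4245 × 43.56 = 62.0512 kg.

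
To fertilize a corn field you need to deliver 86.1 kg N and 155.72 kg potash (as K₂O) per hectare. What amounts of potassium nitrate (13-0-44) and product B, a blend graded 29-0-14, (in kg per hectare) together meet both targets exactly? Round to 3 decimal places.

With a, b = kg per hectare of potassium nitrate and product B:
N: 0.13·a + 0.29·b = 86.1
K₂O: 0.44·a + 0.14·b = 155.72
Solving simultaneously: a = 302.6033, b = 161.2468.

302.603 kg potassium nitrate, 161.247 kg product B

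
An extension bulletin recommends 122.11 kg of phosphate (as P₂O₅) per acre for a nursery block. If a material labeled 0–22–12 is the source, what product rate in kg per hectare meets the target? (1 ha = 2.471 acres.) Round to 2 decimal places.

Product per acre = 122.11 / 22% = 555.045 kg.
Convert to per hectare: 555.045 × 2.471 = 1371.517 kg.

1371.52 kg of product per hectare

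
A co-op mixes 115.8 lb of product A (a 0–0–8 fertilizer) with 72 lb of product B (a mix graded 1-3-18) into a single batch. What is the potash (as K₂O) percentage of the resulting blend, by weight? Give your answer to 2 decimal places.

11.83% K₂O

Total mass = 115.8 + 72 = 187.8 lb.
K₂O mass = 8%×115.8 + 18%×72 = 22.224 lb.
% K₂O = 22.224 / 187.8 = 11.8339%.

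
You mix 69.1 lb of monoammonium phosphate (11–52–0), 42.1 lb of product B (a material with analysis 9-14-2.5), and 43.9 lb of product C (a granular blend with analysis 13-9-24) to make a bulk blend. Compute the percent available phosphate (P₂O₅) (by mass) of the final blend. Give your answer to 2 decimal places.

Total mass = 69.1 + 42.1 + 43.9 = 155.1 lb.
P₂O₅ mass = 52%×69.1 + 14%×42.1 + 9%×43.9 = 45.777 lb.
% P₂O₅ = 45.777 / 155.1 = 29.5145%.

29.51% P₂O₅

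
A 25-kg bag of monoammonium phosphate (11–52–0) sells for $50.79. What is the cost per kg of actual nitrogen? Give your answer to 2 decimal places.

$18.47 per kg N

N in bag = 25 × 11% = 2.75 kg.
Cost per kg N = $50.79 / 2.75 = $18.4691.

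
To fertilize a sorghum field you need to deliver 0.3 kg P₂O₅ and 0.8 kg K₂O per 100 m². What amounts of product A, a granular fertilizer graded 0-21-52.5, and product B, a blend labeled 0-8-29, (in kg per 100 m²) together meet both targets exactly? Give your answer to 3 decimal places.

1.217 kg product A, 0.556 kg product B

With a, b = kg per 100 m² of product A and product B:
P₂O₅: 0.21·a + 0.08·b = 0.3
K₂O: 0.525·a + 0.29·b = 0.8
Solving simultaneously: a = 1.21693, b = 0.555556.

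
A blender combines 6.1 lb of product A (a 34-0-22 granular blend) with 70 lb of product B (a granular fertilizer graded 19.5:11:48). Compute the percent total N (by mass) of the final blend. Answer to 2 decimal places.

Total mass = 6.1 + 70 = 76.1 lb.
N mass = 34%×6.1 + 19.5%×70 = 15.724 lb.
% N = 15.724 / 76.1 = 20.6623%.

20.66% N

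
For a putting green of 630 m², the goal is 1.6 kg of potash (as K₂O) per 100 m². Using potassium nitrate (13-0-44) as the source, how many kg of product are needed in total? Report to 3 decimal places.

22.909 kg

Product per 100 m² = 1.6 / 44% = 3.63636 kg.
Total product = 3.63636 × 630 / 100 = 22.9091 kg.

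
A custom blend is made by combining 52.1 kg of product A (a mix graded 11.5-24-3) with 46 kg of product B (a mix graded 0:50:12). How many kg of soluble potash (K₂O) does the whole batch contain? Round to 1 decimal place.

7.1 kg K₂O

K₂O mass = 3%×52.1 + 12%×46 = 7.083 kg.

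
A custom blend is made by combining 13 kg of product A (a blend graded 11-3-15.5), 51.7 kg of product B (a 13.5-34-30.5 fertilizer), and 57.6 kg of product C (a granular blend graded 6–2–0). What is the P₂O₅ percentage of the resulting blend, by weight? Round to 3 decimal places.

15.634% P₂O₅

Total mass = 13 + 51.7 + 57.6 = 122.3 kg.
P₂O₅ mass = 3%×13 + 34%×51.7 + 2%×57.6 = 19.12 kg.
% P₂O₅ = 19.12 / 122.3 = 15.6337%.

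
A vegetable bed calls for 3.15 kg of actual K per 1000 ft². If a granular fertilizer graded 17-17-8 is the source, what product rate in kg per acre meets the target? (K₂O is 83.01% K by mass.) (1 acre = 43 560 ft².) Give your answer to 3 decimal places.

As K₂O: 3.15 / 0.8301 = 3.79472 kg per 1000 ft².
Product per 1000 ft² = 3.79472 / 8% = 47.434 kg.
Convert to per acre: 47.434 × 43.56 = 2066.22696 kg.

2066.227 kg of product per acre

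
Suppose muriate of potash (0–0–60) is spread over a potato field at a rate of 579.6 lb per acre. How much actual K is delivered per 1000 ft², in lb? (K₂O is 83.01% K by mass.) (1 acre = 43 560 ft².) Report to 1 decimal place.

K₂O per acre = 579.6 × 60% = 347.76 lb.
Elemental K = 347.76 × 0.8301 = 288.676 lb per acre.
Convert to per 1000 ft²: 288.676 × 0.0229568 = 6.62708 lb.

6.6 lb K per thousand sq ft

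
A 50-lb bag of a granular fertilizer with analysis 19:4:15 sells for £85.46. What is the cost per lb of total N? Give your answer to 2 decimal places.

£9.00 per lb N

N in bag = 50 × 19% = 9.5 lb.
Cost per lb N = £85.46 / 9.5 = £8.9958.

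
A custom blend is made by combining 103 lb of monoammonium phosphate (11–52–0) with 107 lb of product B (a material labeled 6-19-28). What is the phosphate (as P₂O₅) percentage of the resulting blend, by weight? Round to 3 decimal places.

Total mass = 103 + 107 = 210 lb.
P₂O₅ mass = 52%×103 + 19%×107 = 73.89 lb.
% P₂O₅ = 73.89 / 210 = 35.1857%.

35.186% P₂O₅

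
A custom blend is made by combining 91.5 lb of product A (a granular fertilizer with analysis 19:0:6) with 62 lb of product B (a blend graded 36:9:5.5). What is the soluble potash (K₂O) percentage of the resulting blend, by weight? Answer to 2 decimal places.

5.80% K₂O

Total mass = 91.5 + 62 = 153.5 lb.
K₂O mass = 6%×91.5 + 5.5%×62 = 8.9 lb.
% K₂O = 8.9 / 153.5 = 5.79805%.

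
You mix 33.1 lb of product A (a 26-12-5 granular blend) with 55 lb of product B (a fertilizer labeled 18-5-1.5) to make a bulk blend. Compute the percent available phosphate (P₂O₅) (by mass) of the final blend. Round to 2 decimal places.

7.63% P₂O₅

Total mass = 33.1 + 55 = 88.1 lb.
P₂O₅ mass = 12%×33.1 + 5%×55 = 6.722 lb.
% P₂O₅ = 6.722 / 88.1 = 7.62997%.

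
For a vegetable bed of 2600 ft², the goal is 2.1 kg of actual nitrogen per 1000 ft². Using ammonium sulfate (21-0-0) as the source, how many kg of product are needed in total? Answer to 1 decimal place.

Product per 1000 ft² = 2.1 / 21% = 10 kg.
Total product = 10 × 2600 / 1000 = 26 kg.

26.0 kg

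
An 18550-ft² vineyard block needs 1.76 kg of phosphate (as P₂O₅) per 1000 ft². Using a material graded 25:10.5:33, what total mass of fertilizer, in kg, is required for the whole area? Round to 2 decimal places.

Product per 1000 ft² = 1.76 / 10.5% = 16.7619 kg.
Total product = 16.7619 × 18550 / 1000 = 310.933 kg.

310.93 kg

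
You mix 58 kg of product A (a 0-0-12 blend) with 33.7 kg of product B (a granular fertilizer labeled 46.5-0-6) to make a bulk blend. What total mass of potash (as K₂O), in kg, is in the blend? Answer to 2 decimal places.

K₂O mass = 12%×58 + 6%×33.7 = 8.982 kg.

8.98 kg K₂O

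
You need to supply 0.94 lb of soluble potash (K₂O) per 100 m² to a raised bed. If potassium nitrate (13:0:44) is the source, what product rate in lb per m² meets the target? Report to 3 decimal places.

Product per 100 m² = 0.94 / 44% = 2.13636 lb.
Convert to per m²: 2.13636 × 0.01 = 0.0213636 lb.

0.021 lb of product per sq m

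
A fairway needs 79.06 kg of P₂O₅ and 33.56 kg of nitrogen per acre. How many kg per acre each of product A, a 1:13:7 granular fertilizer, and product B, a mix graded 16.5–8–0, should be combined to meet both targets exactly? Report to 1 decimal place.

501.7 kg product A, 173.0 kg product B

With a, b = kg per acre of product A and product B:
P₂O₅: 0.13·a + 0.08·b = 79.06
N: 0.01·a + 0.165·b = 33.56
Eliminate a: (row1) − 0.13/0.01·(row2) → -2.065·b = -357.22, so b = 172.988.
Back-substitute: a = (79.06 − 0.08·172.988) / 0.13 = 501.6998.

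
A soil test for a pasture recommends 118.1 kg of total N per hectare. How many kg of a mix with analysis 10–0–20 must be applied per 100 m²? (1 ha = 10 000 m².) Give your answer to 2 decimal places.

11.81 kg of product per hundred sq m

Product per hectare = 118.1 / 10% = 1181 kg.
Convert to per 100 m²: 1181 × 0.01 = 11.81 kg.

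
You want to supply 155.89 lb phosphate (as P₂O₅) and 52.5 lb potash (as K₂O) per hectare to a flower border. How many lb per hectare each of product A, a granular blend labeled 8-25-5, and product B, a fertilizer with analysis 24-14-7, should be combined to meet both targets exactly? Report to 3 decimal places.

339.267 lb product A, 507.667 lb product B

Per-hectare balance (a = product A, b = product B):
P₂O₅: 0.25·a + 0.14·b = 155.89
K₂O: 0.05·a + 0.07·b = 52.5
Eliminate b: (row1) − 0.14/0.07·(row2) → 0.15·a = 50.89, so a = 339.2667.
Then b = (52.5 − 0.05·339.2667) / 0.07 = 507.6667.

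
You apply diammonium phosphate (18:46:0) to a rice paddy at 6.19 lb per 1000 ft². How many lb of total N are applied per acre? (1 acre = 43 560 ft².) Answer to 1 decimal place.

48.5 lb N per acre

nitrogen per 1000 ft² = 6.19 × 18% = 1.1142 lb.
Convert to per acre: 1.1142 × 43.56 = 48.5346 lb.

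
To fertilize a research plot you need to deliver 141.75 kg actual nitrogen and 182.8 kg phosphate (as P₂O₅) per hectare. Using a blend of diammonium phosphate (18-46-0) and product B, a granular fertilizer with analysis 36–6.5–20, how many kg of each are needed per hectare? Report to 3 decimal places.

With a, b = kg per hectare of diammonium phosphate and product B:
N: 0.18·a + 0.36·b = 141.75
P₂O₅: 0.46·a + 0.065·b = 182.8
Eliminate a: (row1) − 0.18/0.46·(row2) → 0.334565·b = 70.2196, so b = 209.88304.
Back-substitute: a = (141.75 − 0.36·209.88304) / 0.18 = 367.7339.

367.734 kg diammonium phosphate, 209.883 kg product B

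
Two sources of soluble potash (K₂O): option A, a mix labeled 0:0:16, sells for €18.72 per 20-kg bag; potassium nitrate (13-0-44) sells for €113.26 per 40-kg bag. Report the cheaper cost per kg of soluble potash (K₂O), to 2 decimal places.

option A: K₂O per bag = 20 × 16% = 3.2 kg; cost = 18.72 / 3.2 = €5.8500/kg K₂O.
potassium nitrate: K₂O per bag = 40 × 44% = 17.6 kg; cost = 113.26 / 17.6 = €6.4352/kg K₂O.
option A is cheaper.

€5.85 per kg K₂O (option A)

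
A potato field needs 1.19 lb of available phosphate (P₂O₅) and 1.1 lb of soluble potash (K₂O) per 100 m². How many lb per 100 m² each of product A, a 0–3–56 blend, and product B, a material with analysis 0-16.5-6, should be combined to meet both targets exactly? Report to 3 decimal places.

1.215 lb product A, 6.991 lb product B

Let a = lb of product A, b = lb of product B (per 100 m²).
P₂O₅: 0.03·a + 0.165·b = 1.19
K₂O: 0.56·a + 0.06·b = 1.1
Eliminate a: (row1) − 0.03/0.56·(row2) → 0.161786·b = 1.13107, so b = 6.99117.
Back-substitute: a = (1.19 − 0.165·6.99117) / 0.03 = 1.21523.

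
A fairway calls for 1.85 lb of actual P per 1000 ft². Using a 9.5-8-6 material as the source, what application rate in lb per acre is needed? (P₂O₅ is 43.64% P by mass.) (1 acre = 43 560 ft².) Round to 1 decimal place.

As P₂O₅: 1.85 / 0.4364 = 4.23923 lb per 1000 ft².
Product per 1000 ft² = 4.23923 / 8% = 52.9904 lb.
Convert to per acre: 52.9904 × 43.56 = 2308.26 lb.

2308.3 lb of product per acre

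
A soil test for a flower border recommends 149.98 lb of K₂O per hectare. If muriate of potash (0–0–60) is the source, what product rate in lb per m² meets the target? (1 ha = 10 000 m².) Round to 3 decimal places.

0.025 lb of product per sq m

Product per hectare = 149.98 / 60% = 249.967 lb.
Convert to per m²: 249.967 × 0.0001 = 0.0249967 lb.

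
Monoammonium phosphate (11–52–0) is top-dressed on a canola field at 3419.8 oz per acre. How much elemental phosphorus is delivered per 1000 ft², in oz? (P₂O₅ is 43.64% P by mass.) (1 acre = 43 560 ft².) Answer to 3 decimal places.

P₂O₅ per acre = 3419.8 × 52% = 1778.3 oz.
Elemental P = 1778.3 × 0.4364 = 776.048 oz per acre.
Convert to per 1000 ft²: 776.048 × 0.0229568 = 17.8156 oz.

17.816 oz P per thousand sq ft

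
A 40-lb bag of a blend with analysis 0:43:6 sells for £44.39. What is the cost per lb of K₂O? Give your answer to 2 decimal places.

£18.50 per lb K₂O

K₂O in bag = 40 × 6% = 2.4 lb.
Cost per lb K₂O = £44.39 / 2.4 = £18.4958.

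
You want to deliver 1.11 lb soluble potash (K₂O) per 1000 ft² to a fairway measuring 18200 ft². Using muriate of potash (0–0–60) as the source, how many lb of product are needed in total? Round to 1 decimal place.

33.7 lb

Product per 1000 ft² = 1.11 / 60% = 1.85 lb.
Total product = 1.85 × 18200 / 1000 = 33.67 lb.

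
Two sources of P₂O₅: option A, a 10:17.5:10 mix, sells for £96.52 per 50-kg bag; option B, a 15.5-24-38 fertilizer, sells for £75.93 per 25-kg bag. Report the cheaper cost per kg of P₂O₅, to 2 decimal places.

£11.03 per kg P₂O₅ (option A)

option A: P₂O₅ per bag = 50 × 17.5% = 8.75 kg; cost = 96.52 / 8.75 = £11.0309/kg P₂O₅.
option B: P₂O₅ per bag = 25 × 24% = 6 kg; cost = 75.93 / 6 = £12.6550/kg P₂O₅.
option A is cheaper.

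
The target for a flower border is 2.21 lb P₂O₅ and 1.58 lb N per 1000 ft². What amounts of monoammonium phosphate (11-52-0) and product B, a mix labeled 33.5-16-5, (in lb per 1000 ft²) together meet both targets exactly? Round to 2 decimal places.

3.11 lb monoammonium phosphate, 3.69 lb product B

With a, b = lb per 1000 ft² of monoammonium phosphate and product B:
P₂O₅: 0.52·a + 0.16·b = 2.21
N: 0.11·a + 0.335·b = 1.58
Solving simultaneously: a = 3.11335, b = 3.69413.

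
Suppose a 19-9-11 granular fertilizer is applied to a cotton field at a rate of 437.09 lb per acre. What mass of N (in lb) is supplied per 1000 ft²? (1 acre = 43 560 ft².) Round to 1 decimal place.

nitrogen per acre = 437.09 × 19% = 83.0471 lb.
Convert to per 1000 ft²: 83.0471 × 0.0229568 = 1.9065 lb.

1.9 lb N per thousand sq ft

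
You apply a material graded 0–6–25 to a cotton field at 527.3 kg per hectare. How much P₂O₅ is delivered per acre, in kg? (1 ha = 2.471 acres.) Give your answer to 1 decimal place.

12.8 kg P₂O₅ per acre

P₂O₅ per hectare = 527.3 × 6% = 31.638 kg.
Convert to per acre: 31.638 × 0.404694 = 12.8037 kg.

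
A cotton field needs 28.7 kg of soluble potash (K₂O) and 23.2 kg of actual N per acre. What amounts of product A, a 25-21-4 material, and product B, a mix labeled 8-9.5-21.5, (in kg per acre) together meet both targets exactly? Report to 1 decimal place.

53.3 kg product A, 123.6 kg product B

Let a = kg of product A, b = kg of product B (per acre).
K₂O: 0.04·a + 0.215·b = 28.7
N: 0.25·a + 0.08·b = 23.2
Eliminate b: (row1) − 0.215/0.08·(row2) → -0.631875·a = -33.65, so a = 53.2542.
Then b = (23.2 − 0.25·53.2542) / 0.08 = 123.581.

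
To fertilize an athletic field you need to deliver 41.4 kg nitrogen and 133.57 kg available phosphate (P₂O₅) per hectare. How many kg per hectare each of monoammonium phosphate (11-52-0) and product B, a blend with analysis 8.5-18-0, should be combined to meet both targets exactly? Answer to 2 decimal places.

159.90 kg monoammonium phosphate, 280.14 kg product B

Per-hectare balance (a = monoammonium phosphate, b = product B):
N: 0.11·a + 0.085·b = 41.4
P₂O₅: 0.52·a + 0.18·b = 133.57
Eliminate b: (row1) − 0.085/0.18·(row2) → -0.135556·a = -21.6747, so a = 159.895.
Then b = (133.57 − 0.52·159.895) / 0.18 = 280.135.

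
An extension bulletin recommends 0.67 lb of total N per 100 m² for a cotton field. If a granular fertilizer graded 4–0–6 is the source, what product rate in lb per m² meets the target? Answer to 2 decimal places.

0.17 lb of product per sq m

Product per 100 m² = 0.67 / 4% = 16.75 lb.
Convert to per m²: 16.75 × 0.01 = 0.1675 lb.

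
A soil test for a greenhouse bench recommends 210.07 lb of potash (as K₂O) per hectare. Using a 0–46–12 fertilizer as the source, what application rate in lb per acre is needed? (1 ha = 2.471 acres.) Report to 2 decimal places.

708.45 lb of product per acre

Product per hectare = 210.07 / 12% = 1750.58 lb.
Convert to per acre: 1750.58 × 0.404694 = 708.451 lb.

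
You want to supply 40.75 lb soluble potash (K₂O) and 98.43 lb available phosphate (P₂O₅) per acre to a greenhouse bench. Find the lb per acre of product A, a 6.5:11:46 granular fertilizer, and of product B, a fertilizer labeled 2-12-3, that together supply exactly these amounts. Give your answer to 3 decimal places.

37.324 lb product A, 786.037 lb product B

With a, b = lb per acre of product A and product B:
K₂O: 0.46·a + 0.03·b = 40.75
P₂O₅: 0.11·a + 0.12·b = 98.43
Eliminate b: (row1) − 0.03/0.12·(row2) → 0.4325·a = 16.1425, so a = 37.3237.
Then b = (98.43 − 0.11·37.3237) / 0.12 = 786.0366.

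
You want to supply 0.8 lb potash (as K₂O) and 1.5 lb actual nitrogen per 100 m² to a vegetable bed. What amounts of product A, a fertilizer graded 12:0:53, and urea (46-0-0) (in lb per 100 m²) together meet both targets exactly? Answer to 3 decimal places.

With a, b = lb per 100 m² of product A and urea:
K₂O: 0.53·a + 0·b = 0.8
N: 0.12·a + 0.46·b = 1.5
Solving simultaneously: a = 1.50943, b = 2.8671.

1.509 lb product A, 2.867 lb urea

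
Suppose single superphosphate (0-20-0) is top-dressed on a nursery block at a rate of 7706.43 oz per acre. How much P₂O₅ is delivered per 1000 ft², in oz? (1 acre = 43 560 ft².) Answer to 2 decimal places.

35.38 oz P₂O₅ per thousand sq ft

P₂O₅ per acre = 7706.43 × 20% = 1541.29 oz.
Convert to per 1000 ft²: 1541.29 × 0.0229568 = 35.3831 oz.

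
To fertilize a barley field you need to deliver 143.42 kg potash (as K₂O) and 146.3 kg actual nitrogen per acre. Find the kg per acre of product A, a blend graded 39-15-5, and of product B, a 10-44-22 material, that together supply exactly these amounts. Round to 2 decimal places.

220.84 kg product A, 601.72 kg product B

Per-acre balance (a = product A, b = product B):
K₂O: 0.05·a + 0.22·b = 143.42
N: 0.39·a + 0.1·b = 146.3
From row1: a = (143.42 − 0.22·b) / 0.05.
Into row2: 0.39·(143.42 − 0.22·b)/0.05 + 0.1·b = 146.3 → b = 601.718, a = 220.842.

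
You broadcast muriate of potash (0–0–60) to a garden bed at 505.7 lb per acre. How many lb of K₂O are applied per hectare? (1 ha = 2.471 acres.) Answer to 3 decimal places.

K₂O per acre = 505.7 × 60% = 303.42 lb.
Convert to per hectare: 303.42 × 2.471 = 749.7508 lb.

749.751 lb K₂O per hectare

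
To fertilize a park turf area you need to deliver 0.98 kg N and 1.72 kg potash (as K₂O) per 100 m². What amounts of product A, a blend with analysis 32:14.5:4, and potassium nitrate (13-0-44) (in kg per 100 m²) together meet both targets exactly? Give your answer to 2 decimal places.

1.53 kg product A, 3.77 kg potassium nitrate

Per-100 m² balance (a = product A, b = potassium nitrate):
N: 0.32·a + 0.13·b = 0.98
K₂O: 0.04·a + 0.44·b = 1.72
Solving simultaneously: a = 1.53097, b = 3.76991.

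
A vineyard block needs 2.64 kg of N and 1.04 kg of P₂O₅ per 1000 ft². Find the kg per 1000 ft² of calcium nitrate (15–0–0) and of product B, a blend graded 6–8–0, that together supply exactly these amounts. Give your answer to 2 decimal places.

With a, b = kg per 1000 ft² of calcium nitrate and product B:
N: 0.15·a + 0.06·b = 2.64
P₂O₅: 0·a + 0.08·b = 1.04
Solving simultaneously: a = 12.4, b = 13.

12.40 kg calcium nitrate, 13.00 kg product B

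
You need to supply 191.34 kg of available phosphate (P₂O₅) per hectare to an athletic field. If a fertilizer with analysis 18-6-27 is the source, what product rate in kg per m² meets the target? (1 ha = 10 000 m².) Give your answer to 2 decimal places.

Product per hectare = 191.34 / 6% = 3189 kg.
Convert to per m²: 3189 × 0.0001 = 0.3189 kg.

0.32 kg of product per sq m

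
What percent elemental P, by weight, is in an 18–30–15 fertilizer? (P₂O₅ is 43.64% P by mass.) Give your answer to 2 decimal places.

%P = 30 × 0.4364 = 13.092%.

13.09% P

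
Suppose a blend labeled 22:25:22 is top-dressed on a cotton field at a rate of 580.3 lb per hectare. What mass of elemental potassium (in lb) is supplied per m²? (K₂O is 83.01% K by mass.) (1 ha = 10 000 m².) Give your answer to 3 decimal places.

K₂O per hectare = 580.3 × 22% = 127.666 lb.
Elemental K = 127.666 × 0.8301 = 105.976 lb per hectare.
Convert to per m²: 105.976 × 0.0001 = 0.0105976 lb.

0.011 lb K per sq m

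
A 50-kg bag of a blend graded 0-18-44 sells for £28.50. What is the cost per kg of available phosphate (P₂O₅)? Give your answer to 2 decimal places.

P₂O₅ in bag = 50 × 18% = 9 kg.
Cost per kg P₂O₅ = £28.50 / 9 = £3.1667.

£3.17 per kg P₂O₅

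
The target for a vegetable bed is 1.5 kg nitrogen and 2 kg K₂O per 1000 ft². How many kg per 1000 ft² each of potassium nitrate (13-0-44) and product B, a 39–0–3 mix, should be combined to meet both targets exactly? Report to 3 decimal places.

4.383 kg potassium nitrate, 2.385 kg product B

With a, b = kg per 1000 ft² of potassium nitrate and product B:
N: 0.13·a + 0.39·b = 1.5
K₂O: 0.44·a + 0.03·b = 2
Eliminate a: (row1) − 0.13/0.44·(row2) → 0.381136·b = 0.909091, so b = 2.38521.
Back-substitute: a = (1.5 − 0.39·2.38521) / 0.13 = 4.38283.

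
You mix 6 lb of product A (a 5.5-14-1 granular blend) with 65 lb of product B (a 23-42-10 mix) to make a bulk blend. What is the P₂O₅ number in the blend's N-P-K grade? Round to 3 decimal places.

Total mass = 6 + 65 = 71 lb.
P₂O₅ mass = 14%×6 + 42%×65 = 28.14 lb.
% P₂O₅ = 28.14 / 71 = 39.6338%.

39.634% P₂O₅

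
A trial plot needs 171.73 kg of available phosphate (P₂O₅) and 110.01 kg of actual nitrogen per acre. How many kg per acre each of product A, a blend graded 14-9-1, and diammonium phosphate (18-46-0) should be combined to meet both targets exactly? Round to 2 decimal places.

408.57 kg product A, 293.39 kg diammonium phosphate

With a, b = kg per acre of product A and diammonium phosphate:
P₂O₅: 0.09·a + 0.46·b = 171.73
N: 0.14·a + 0.18·b = 110.01
Eliminate a: (row1) − 0.09/0.14·(row2) → 0.344286·b = 101.009, so b = 293.388.
Back-substitute: a = (171.73 − 0.46·293.388) / 0.09 = 408.573.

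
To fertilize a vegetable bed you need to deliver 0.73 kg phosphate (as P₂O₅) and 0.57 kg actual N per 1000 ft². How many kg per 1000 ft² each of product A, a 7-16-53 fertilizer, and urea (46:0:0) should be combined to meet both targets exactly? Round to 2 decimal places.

4.56 kg product A, 0.54 kg urea

Per-1000 ft² balance (a = product A, b = urea):
P₂O₅: 0.16·a + 0·b = 0.73
N: 0.07·a + 0.46·b = 0.57
From row1: a = (0.73 − 0·b) / 0.16.
Into row2: 0.07·(0.73 − 0·b)/0.16 + 0.46·b = 0.57 → b = 0.544837, a = 4.5625.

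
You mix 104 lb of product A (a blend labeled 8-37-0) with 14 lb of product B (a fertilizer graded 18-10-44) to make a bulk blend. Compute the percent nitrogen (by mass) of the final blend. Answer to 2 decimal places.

Total mass = 104 + 14 = 118 lb.
N mass = 8%×104 + 18%×14 = 10.84 lb.
% N = 10.84 / 118 = 9.18644%.

9.19% N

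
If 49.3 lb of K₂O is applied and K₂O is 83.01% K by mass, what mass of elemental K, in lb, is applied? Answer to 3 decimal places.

40.924 lb K

K = 49.3 × 0.8301 = 40.9239 lb.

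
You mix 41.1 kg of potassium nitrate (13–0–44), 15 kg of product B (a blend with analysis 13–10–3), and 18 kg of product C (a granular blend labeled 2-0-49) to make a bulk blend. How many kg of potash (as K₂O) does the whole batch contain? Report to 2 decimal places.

27.35 kg K₂O

K₂O mass = 44%×41.1 + 3%×15 + 49%×18 = 27.354 kg.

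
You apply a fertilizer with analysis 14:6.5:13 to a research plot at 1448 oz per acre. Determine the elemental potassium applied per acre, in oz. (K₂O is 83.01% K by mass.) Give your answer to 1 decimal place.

156.3 oz K per acre

K₂O per acre = 1448 × 13% = 188.24 oz.
Elemental K = 188.24 × 0.8301 = 156.258 oz per acre.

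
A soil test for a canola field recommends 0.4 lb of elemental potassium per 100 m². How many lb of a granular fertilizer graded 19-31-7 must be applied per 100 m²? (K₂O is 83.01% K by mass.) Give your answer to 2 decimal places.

6.88 lb of product per hundred sq m

As K₂O: 0.4 / 0.8301 = 0.48187 lb per 100 m².
Product per 100 m² = 0.48187 / 7% = 6.88385 lb.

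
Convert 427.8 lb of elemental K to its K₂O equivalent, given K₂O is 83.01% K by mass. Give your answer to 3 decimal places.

515.360 lb K₂O

K₂O = 427.8 / 0.8301 = 515.3596 lb.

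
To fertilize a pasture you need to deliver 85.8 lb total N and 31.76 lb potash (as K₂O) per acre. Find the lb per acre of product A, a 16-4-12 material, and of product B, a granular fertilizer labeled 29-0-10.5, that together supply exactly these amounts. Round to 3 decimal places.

Per-acre balance (a = product A, b = product B):
N: 0.16·a + 0.29·b = 85.8
K₂O: 0.12·a + 0.105·b = 31.76
Eliminate b: (row1) − 0.29/0.105·(row2) → -0.171429·a = -1.9181, so a = 11.1889.
Then b = (31.76 − 0.12·11.1889) / 0.105 = 289.6889.

11.189 lb product A, 289.689 lb product B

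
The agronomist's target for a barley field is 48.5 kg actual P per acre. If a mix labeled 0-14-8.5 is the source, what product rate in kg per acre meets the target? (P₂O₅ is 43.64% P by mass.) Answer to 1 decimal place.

793.8 kg of product per acre

As P₂O₅: 48.5 / 0.4364 = 111.137 kg per acre.
Product per acre = 111.137 / 14% = 793.833 kg.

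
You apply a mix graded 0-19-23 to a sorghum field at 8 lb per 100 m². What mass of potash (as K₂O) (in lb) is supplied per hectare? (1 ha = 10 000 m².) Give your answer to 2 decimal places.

K₂O per 100 m² = 8 × 23% = 1.84 lb.
Convert to per hectare: 1.84 × 100 = 184 lb.

184.00 lb K₂O per hectare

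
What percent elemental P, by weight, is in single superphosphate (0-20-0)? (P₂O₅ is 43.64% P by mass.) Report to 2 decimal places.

8.73% P

%P = 20 × 0.4364 = 8.728%.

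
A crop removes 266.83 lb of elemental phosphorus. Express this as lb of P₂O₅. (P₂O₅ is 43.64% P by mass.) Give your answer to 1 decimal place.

P₂O₅ = 266.83 / 0.4364 = 611.434 lb.

611.4 lb P₂O₅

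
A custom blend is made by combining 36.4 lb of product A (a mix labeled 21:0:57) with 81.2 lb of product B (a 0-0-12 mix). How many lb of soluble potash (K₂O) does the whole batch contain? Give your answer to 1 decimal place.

30.5 lb K₂O

K₂O mass = 57%×36.4 + 12%×81.2 = 30.492 lb.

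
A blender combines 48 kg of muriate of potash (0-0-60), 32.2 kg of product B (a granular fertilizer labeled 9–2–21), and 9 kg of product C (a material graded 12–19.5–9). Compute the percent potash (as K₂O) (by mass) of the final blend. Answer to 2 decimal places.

Total mass = 48 + 32.2 + 9 = 89.2 kg.
K₂O mass = 60%×48 + 21%×32.2 + 9%×9 = 36.372 kg.
% K₂O = 36.372 / 89.2 = 40.7758%.

40.78% K₂O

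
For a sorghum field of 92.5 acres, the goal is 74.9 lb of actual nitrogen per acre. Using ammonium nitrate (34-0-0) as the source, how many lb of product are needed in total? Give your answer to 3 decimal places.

Product per acre = 74.9 / 34% = 220.294 lb.
Total product = 220.294 × 92.5 = 20377.2059 lb.

20377.206 lb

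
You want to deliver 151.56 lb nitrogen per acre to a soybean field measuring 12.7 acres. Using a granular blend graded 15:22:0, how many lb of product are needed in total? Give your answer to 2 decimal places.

12832.08 lb

Product per acre = 151.56 / 15% = 1010.4 lb.
Total product = 1010.4 × 12.7 = 12832.08 lb.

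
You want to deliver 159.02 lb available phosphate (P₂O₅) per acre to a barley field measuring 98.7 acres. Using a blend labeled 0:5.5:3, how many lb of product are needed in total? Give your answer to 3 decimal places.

285368.618 lb

Product per acre = 159.02 / 5.5% = 2891.27 lb.
Total product = 2891.27 × 98.7 = 285368.6182 lb.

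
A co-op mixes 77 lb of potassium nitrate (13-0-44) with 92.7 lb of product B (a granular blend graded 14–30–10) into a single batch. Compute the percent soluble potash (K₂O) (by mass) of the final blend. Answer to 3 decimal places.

25.427% K₂O

Total mass = 77 + 92.7 = 169.7 lb.
K₂O mass = 44%×77 + 10%×92.7 = 43.15 lb.
% K₂O = 43.15 / 169.7 = 25.4272%.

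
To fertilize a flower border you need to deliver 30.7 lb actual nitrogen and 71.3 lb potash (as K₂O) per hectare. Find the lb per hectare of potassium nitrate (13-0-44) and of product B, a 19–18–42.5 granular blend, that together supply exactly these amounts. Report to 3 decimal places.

With a, b = lb per hectare of potassium nitrate and product B:
N: 0.13·a + 0.19·b = 30.7
K₂O: 0.44·a + 0.425·b = 71.3
Eliminate a: (row1) − 0.13/0.44·(row2) → 0.0644318·b = 9.63409, so b = 149.5238.
Back-substitute: a = (30.7 − 0.19·149.5238) / 0.13 = 17.61905.

17.619 lb potassium nitrate, 149.524 lb product B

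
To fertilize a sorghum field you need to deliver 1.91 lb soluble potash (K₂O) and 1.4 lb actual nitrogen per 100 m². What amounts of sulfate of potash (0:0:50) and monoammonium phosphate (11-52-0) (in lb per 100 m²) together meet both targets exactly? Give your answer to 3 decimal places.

3.820 lb sulfate of potash, 12.727 lb monoammonium phosphate

Per-100 m² balance (a = sulfate of potash, b = monoammonium phosphate):
K₂O: 0.5·a + 0·b = 1.91
N: 0·a + 0.11·b = 1.4
Solving simultaneously: a = 3.82, b = 12.7273.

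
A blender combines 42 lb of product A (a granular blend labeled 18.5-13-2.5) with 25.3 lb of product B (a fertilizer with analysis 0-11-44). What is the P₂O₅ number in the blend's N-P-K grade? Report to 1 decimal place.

Total mass = 42 + 25.3 = 67.3 lb.
P₂O₅ mass = 13%×42 + 11%×25.3 = 8.243 lb.
% P₂O₅ = 8.243 / 67.3 = 12.2481%.

12.2% P₂O₅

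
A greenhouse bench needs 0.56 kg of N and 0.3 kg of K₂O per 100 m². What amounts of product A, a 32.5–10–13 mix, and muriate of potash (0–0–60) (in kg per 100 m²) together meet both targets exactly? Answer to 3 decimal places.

1.723 kg product A, 0.127 kg muriate of potash

Let a = kg of product A, b = kg of muriate of potash (per 100 m²).
N: 0.325·a + 0·b = 0.56
K₂O: 0.13·a + 0.6·b = 0.3
Eliminate a: (row1) − 0.325/0.13·(row2) → -1.5·b = -0.19, so b = 0.126667.
Back-substitute: a = (0.56 − 0·0.126667) / 0.325 = 1.72308.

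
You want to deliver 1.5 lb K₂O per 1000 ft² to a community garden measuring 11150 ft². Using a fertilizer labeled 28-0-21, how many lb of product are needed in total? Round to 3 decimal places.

79.643 lb

Product per 1000 ft² = 1.5 / 21% = 7.14286 lb.
Total product = 7.14286 × 11150 / 1000 = 79.6429 lb.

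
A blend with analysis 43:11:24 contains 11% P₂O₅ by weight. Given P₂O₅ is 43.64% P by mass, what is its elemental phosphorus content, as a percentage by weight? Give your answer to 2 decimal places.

%P = 11 × 0.4364 = 4.8004%.

4.80% P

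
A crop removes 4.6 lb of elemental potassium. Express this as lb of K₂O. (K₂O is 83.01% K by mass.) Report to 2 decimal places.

5.54 lb K₂O

K₂O = 4.6 / 0.8301 = 5.5415 lb.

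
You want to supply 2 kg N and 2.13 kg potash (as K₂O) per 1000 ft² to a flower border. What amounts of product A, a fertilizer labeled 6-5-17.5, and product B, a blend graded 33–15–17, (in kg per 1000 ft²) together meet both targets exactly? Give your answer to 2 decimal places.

With a, b = kg per 1000 ft² of product A and product B:
N: 0.06·a + 0.33·b = 2
K₂O: 0.175·a + 0.17·b = 2.13
Eliminate b: (row1) − 0.33/0.17·(row2) → -0.279706·a = -2.13471, so a = 7.63197.
Then b = (2.13 − 0.175·7.63197) / 0.17 = 4.67298.

7.63 kg product A, 4.67 kg product B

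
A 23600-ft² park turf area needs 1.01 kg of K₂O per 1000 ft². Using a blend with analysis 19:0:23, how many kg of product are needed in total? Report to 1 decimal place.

Product per 1000 ft² = 1.01 / 23% = 4.3913 kg.
Total product = 4.3913 × 23600 / 1000 = 103.635 kg.

103.6 kg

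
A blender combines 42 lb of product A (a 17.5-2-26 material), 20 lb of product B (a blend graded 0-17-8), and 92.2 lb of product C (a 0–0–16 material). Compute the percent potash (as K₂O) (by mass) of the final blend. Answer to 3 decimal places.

Total mass = 42 + 20 + 92.2 = 154.2 lb.
K₂O mass = 26%×42 + 8%×20 + 16%×92.2 = 27.272 lb.
% K₂O = 27.272 / 154.2 = 17.6861%.

17.686% K₂O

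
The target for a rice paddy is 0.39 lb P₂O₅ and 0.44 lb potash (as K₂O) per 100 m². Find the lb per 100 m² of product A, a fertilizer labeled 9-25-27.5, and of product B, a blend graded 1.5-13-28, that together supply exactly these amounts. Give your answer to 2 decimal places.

With a, b = lb per 100 m² of product A and product B:
P₂O₅: 0.25·a + 0.13·b = 0.39
K₂O: 0.275·a + 0.28·b = 0.44
From row1: a = (0.39 − 0.13·b) / 0.25.
Into row2: 0.275·(0.39 − 0.13·b)/0.25 + 0.28·b = 0.44 → b = 0.080292, a = 1.51825.

1.52 lb product A, 0.08 lb product B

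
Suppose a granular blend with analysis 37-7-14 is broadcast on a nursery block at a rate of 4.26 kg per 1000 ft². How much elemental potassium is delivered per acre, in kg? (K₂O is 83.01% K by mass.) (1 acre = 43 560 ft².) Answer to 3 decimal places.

K₂O per 1000 ft² = 4.26 × 14% = 0.5964 kg.
Elemental K = 0.5964 × 0.8301 = 0.495072 kg per 1000 ft².
Convert to per acre: 0.495072 × 43.56 = 21.5653 kg.

21.565 kg K per acre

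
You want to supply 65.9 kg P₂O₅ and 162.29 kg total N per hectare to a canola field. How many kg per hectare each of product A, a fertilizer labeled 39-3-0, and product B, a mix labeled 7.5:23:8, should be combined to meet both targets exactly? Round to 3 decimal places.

Per-hectare balance (a = product A, b = product B):
P₂O₅: 0.03·a + 0.23·b = 65.9
N: 0.39·a + 0.075·b = 162.29
Solving simultaneously: a = 370.3168, b = 238.2196.

370.317 kg product A, 238.220 kg product B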